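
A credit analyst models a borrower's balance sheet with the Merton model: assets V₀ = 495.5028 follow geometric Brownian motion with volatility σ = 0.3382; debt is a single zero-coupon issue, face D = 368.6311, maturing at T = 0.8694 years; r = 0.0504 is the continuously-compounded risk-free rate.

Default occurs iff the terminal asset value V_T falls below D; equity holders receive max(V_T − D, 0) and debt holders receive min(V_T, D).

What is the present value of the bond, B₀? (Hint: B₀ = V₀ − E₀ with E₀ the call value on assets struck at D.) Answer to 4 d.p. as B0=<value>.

d₁ = [ln(V₀/D) + (r + σ²/2)T] / (σ√T)
   = [ln(495.5028/368.6311) + (0.0504 + 0.5·0.3382²)·0.8694] / (0.3382·√0.8694)
   = [0.295777 + 0.093538] / 0.315343 = 1.234576
d₂ = d₁ − σ√T = 1.234576 − 0.315343 = 0.919233
N(d₁) = 0.891506,  N(d₂) = 0.821013,  e^(−rT) = 0.957128
E₀ = V₀·N(d₁) − D·e^(−rT)·N(d₂)
   = 495.5028·0.891506 − 368.6311·0.957128·0.821013 = 152.067812
B₀ = V₀ − E₀ = 495.5028 − 152.067812 = 343.434988

B0=343.4350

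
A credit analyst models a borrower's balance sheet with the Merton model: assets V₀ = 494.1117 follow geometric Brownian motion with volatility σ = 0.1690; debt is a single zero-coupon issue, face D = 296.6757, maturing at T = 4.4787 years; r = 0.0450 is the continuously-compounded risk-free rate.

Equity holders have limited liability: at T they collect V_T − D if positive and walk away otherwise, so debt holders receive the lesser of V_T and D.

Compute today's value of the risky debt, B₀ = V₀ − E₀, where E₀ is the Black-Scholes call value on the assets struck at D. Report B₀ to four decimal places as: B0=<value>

d₁ = [ln(V₀/D) + (r + σ²/2)T] / (σ√T)
   = [ln(494.1117/296.6757) + (0.0450 + 0.5·0.1690²)·4.4787] / (0.1690·√4.4787)
   = [0.510122 + 0.265500] / 0.357654 = 2.168639
d₂ = d₁ − σ√T = 2.168639 − 0.357654 = 1.810985
N(d₁) = 0.984945,  N(d₂) = 0.964928,  e^(−rT) = 0.817470
E₀ = V₀·N(d₁) − D·e^(−rT)·N(d₂)
   = 494.1117·0.984945 − 296.6757·0.817470·0.964928 = 252.655116
B₀ = V₀ − E₀ = 494.1117 − 252.655116 = 241.456584

B0=241.4566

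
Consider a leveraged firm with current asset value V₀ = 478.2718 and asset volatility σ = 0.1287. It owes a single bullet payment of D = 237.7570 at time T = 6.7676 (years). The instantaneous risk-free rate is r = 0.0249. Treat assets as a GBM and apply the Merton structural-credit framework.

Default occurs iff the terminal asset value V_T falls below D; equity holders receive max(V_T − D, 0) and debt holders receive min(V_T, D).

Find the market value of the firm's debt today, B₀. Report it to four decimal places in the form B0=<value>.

d₁ = [ln(V₀/D) + (r + σ²/2)T] / (σ√T)
   = [ln(478.2718/237.7570) + (0.0249 + 0.5·0.1287²)·6.7676] / (0.1287·√6.7676)
   = [0.698930 + 0.224561] / 0.334808 = 2.758272
d₂ = d₁ − σ√T = 2.758272 − 0.334808 = 2.423463
N(d₁) = 0.997095,  N(d₂) = 0.992313,  e^(−rT) = 0.844920
E₀ = V₀·N(d₁) − D·e^(−rT)·N(d₂)
   = 478.2718·0.997095 − 237.7570·0.844920·0.992313 = 277.540706
B₀ = V₀ − E₀ = 478.2718 − 277.540706 = 200.731094

B0=200.7311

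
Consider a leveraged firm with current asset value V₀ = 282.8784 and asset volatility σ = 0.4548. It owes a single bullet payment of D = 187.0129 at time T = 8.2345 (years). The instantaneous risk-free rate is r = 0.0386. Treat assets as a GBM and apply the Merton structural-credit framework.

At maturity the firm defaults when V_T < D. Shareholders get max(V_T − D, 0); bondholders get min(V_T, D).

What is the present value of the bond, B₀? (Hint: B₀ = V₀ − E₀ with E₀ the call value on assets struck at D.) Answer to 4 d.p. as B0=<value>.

B0=94.8953

d₁ = [ln(V₀/D) + (r + σ²/2)T] / (σ√T)
   = [ln(282.8784/187.0129) + (0.0386 + 0.5·0.4548²)·8.2345] / (0.4548·√8.2345)
   = [0.413840 + 1.169476] / 1.305086 = 1.213189
d₂ = d₁ − σ√T = 1.213189 − 1.305086 = -0.091897
N(d₁) = 0.887471,  N(d₂) = 0.463390,  e^(−rT) = 0.727711
E₀ = V₀·N(d₁) − D·e^(−rT)·N(d₂)
   = 282.8784·0.887471 − 187.0129·0.727711·0.463390 = 187.983095
B₀ = V₀ − E₀ = 282.8784 − 187.983095 = 94.895305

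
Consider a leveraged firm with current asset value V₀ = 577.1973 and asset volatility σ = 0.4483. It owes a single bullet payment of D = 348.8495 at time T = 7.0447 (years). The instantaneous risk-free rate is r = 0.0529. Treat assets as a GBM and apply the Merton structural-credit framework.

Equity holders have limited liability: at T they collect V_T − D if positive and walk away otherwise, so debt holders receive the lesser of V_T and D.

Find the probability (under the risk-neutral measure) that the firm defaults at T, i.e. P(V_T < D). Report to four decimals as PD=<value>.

d₁ = [ln(V₀/D) + (r + σ²/2)T] / (σ√T)
   = [ln(577.1973/348.8495) + (0.0529 + 0.5·0.4483²)·7.0447] / (0.4483·√7.0447)
   = [0.503544 + 1.080561] / 1.189871 = 1.331325
d₂ = d₁ − σ√T = 1.331325 − 1.189871 = 0.141453
risk-neutral PD = N(−d₂) = N(-0.141453) = 0.443756

PD=0.4438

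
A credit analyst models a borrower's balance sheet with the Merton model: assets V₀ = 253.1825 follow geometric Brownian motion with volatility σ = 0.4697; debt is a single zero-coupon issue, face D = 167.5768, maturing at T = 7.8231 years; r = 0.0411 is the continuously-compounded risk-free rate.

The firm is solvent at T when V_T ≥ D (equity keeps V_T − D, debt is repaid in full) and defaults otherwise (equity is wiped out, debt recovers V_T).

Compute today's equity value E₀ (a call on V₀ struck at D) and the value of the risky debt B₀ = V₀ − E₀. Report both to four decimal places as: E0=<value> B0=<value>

d₁ = [ln(V₀/D) + (r + σ²/2)T] / (σ√T)
   = [ln(253.1825/167.5768) + (0.0411 + 0.5·0.4697²)·7.8231] / (0.4697·√7.8231)
   = [0.412669 + 1.184488] / 1.313742 = 1.215731
d₂ = d₁ − σ√T = 1.215731 − 1.313742 = -0.098010
N(d₁) = 0.887956,  N(d₂) = 0.460962,  e^(−rT) = 0.725039
E₀ = V₀·N(d₁) − D·e^(−rT)·N(d₂)
   = 253.1825·0.887956 − 167.5768·0.725039·0.460962 = 168.808234
B₀ = V₀ − E₀ = 253.1825 − 168.808234 = 84.374266

E0=168.8082 B0=84.3743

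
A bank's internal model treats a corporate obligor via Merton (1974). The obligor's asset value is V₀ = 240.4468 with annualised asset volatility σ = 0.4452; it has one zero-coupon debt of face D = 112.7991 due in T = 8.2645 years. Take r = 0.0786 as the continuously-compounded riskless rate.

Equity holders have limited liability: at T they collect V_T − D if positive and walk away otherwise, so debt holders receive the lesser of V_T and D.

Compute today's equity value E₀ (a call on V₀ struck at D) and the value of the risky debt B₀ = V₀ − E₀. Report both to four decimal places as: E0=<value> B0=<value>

E0=190.7059 B0=49.7409

d₁ = [ln(V₀/D) + (r + σ²/2)T] / (σ√T)
   = [ln(240.4468/112.7991) + (0.0786 + 0.5·0.4452²)·8.2645] / (0.4452·√8.2645)
   = [0.756890 + 1.468614] / 1.279863 = 1.738862
d₂ = d₁ − σ√T = 1.738862 − 1.279863 = 0.458999
N(d₁) = 0.958970,  N(d₂) = 0.676883,  e^(−rT) = 0.522260
E₀ = V₀·N(d₁) − D·e^(−rT)·N(d₂)
   = 240.4468·0.958970 − 112.7991·0.522260·0.676883 = 190.705918
B₀ = V₀ − E₀ = 240.4468 − 190.705918 = 49.740882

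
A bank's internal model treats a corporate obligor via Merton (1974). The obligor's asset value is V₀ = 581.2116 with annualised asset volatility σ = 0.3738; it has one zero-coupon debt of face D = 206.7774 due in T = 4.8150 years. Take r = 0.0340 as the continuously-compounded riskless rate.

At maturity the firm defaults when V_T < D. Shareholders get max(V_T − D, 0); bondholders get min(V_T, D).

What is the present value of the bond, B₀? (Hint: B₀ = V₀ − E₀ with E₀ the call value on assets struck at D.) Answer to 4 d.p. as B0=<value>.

d₁ = [ln(V₀/D) + (r + σ²/2)T] / (σ√T)
   = [ln(581.2116/206.7774) + (0.0340 + 0.5·0.3738²)·4.8150] / (0.3738·√4.8150)
   = [1.033472 + 0.500101] / 0.820233 = 1.869679
d₂ = d₁ − σ√T = 1.869679 − 0.820233 = 1.049446
N(d₁) = 0.969236,  N(d₂) = 0.853014,  e^(−rT) = 0.848988
E₀ = V₀·N(d₁) − D·e^(−rT)·N(d₂)
   = 581.2116·0.969236 − 206.7774·0.848988·0.853014 = 413.583234
B₀ = V₀ − E₀ = 581.2116 − 413.583234 = 167.628366

B0=167.6284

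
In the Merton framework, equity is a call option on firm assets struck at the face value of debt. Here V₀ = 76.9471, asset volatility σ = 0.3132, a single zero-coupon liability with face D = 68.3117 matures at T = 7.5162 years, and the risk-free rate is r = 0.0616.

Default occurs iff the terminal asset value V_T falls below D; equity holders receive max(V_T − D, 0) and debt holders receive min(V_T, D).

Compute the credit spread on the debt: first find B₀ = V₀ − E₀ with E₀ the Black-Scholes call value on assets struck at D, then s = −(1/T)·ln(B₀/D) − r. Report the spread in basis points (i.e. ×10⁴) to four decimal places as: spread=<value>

d₁ = [ln(V₀/D) + (r + σ²/2)T] / (σ√T)
   = [ln(76.9471/68.3117) + (0.0616 + 0.5·0.3132²)·7.5162] / (0.3132·√7.5162)
   = [0.119037 + 0.831646] / 0.858659 = 1.107171
d₂ = d₁ − σ√T = 1.107171 − 0.858659 = 0.248512
N(d₁) = 0.865890,  N(d₂) = 0.598131,  e^(−rT) = 0.629394
E₀ = V₀·N(d₁) − D·e^(−rT)·N(d₂)
   = 76.9471·0.865890 − 68.3117·0.629394·0.598131 = 40.911112
B₀ = V₀ − E₀ = 76.9471 − 40.911112 = 36.035988
spread = −(1/T)·ln(B₀/D) − r = −(1/7.5162)·ln(36.035988/68.3117) − 0.0616 = 0.02349126
in basis points: 0.02349126 × 10⁴ = 234.9126 bp

spread=234.9126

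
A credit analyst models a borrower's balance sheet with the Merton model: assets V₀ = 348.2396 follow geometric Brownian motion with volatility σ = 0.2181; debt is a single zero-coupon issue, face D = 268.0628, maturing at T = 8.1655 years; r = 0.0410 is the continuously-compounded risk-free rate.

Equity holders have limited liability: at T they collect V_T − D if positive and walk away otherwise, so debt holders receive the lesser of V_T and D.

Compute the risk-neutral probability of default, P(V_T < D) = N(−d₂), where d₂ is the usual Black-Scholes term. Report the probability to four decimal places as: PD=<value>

PD=0.2593

d₁ = [ln(V₀/D) + (r + σ²/2)T] / (σ√T)
   = [ln(348.2396/268.0628) + (0.0410 + 0.5·0.2181²)·8.1655] / (0.2181·√8.1655)
   = [0.261669 + 0.528992] / 0.623228 = 1.268655
d₂ = d₁ − σ√T = 1.268655 − 0.623228 = 0.645427
risk-neutral PD = N(−d₂) = N(-0.645427) = 0.259325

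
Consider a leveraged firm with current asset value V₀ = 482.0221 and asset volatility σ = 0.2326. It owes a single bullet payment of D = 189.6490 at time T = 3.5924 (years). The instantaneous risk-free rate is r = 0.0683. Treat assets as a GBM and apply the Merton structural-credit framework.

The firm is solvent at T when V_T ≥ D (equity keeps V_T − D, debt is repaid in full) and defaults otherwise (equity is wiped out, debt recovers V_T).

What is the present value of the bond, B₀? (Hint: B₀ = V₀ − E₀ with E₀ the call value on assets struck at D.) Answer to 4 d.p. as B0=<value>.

B0=148.2516

d₁ = [ln(V₀/D) + (r + σ²/2)T] / (σ√T)
   = [ln(482.0221/189.6490) + (0.0683 + 0.5·0.2326²)·3.5924] / (0.2326·√3.5924)
   = [0.932815 + 0.342540] / 0.440861 = 2.892871
d₂ = d₁ − σ√T = 2.892871 − 0.440861 = 2.452010
N(d₁) = 0.998091,  N(d₂) = 0.992897,  e^(−rT) = 0.782422
E₀ = V₀·N(d₁) − D·e^(−rT)·N(d₂)
   = 482.0221·0.998091 − 189.6490·0.782422·0.992897 = 333.770490
B₀ = V₀ − E₀ = 482.0221 − 333.770490 = 148.251610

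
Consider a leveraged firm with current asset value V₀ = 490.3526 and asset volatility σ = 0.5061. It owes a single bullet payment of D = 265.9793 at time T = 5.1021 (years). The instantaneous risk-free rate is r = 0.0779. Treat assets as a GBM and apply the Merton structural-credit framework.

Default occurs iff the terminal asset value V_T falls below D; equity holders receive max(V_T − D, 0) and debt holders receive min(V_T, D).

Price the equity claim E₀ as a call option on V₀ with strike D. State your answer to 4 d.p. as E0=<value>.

d₁ = [ln(V₀/D) + (r + σ²/2)T] / (σ√T)
   = [ln(490.3526/265.9793) + (0.0779 + 0.5·0.5061²)·5.1021] / (0.5061·√5.1021)
   = [0.611706 + 1.050872] / 1.143170 = 1.454358
d₂ = d₁ − σ√T = 1.454358 − 1.143170 = 0.311188
N(d₁) = 0.927076,  N(d₂) = 0.622171,  e^(−rT) = 0.672029
E₀ = V₀·N(d₁) − D·e^(−rT)·N(d₂)
   = 490.3526·0.927076 − 265.9793·0.672029·0.622171 = 343.383850

E0=343.3839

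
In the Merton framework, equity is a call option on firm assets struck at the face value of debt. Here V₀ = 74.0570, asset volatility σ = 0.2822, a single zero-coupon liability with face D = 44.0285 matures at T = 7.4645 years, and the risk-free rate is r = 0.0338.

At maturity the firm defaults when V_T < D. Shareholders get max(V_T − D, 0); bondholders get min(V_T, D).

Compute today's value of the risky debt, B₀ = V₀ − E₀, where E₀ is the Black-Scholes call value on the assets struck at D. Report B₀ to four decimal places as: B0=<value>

B0=31.1358

d₁ = [ln(V₀/D) + (r + σ²/2)T] / (σ√T)
   = [ln(74.0570/44.0285) + (0.0338 + 0.5·0.2822²)·7.4645] / (0.2822·√7.4645)
   = [0.519998 + 0.549525] / 0.771005 = 1.387179
d₂ = d₁ − σ√T = 1.387179 − 0.771005 = 0.616174
N(d₁) = 0.917306,  N(d₂) = 0.731110,  e^(−rT) = 0.777012
E₀ = V₀·N(d₁) − D·e^(−rT)·N(d₂)
   = 74.0570·0.917306 − 44.0285·0.777012·0.731110 = 42.921209
B₀ = V₀ − E₀ = 74.0570 − 42.921209 = 31.135791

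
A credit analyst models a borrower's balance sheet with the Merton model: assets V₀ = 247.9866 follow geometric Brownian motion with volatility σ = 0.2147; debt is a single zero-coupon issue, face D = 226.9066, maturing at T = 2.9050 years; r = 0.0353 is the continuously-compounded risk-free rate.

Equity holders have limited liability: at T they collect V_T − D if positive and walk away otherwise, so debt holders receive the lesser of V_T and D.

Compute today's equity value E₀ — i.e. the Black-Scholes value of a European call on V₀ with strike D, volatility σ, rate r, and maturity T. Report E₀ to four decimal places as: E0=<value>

d₁ = [ln(V₀/D) + (r + σ²/2)T] / (σ√T)
   = [ln(247.9866/226.9066) + (0.0353 + 0.5·0.2147²)·2.9050] / (0.2147·√2.9050)
   = [0.088836 + 0.169501] / 0.365936 = 0.705963
d₂ = d₁ − σ√T = 0.705963 − 0.365936 = 0.340027
N(d₁) = 0.759894,  N(d₂) = 0.633082,  e^(−rT) = 0.902536
E₀ = V₀·N(d₁) − D·e^(−rT)·N(d₂)
   = 247.9866·0.759894 − 226.9066·0.902536·0.633082 = 58.793894

E0=58.7939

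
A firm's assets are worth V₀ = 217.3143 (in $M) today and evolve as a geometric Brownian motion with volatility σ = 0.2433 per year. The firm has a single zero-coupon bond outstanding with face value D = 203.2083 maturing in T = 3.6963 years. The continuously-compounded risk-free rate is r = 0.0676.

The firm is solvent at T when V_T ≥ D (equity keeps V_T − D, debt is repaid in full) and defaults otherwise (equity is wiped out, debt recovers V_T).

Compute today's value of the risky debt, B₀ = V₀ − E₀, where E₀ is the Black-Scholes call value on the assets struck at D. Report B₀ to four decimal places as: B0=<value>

d₁ = [ln(V₀/D) + (r + σ²/2)T] / (σ√T)
   = [ln(217.3143/203.2083) + (0.0676 + 0.5·0.2433²)·3.6963] / (0.2433·√3.6963)
   = [0.067113 + 0.359271] / 0.467763 = 0.911539
d₂ = d₁ − σ√T = 0.911539 − 0.467763 = 0.443776
N(d₁) = 0.818994,  N(d₂) = 0.671398,  e^(−rT) = 0.778902
E₀ = V₀·N(d₁) − D·e^(−rT)·N(d₂)
   = 217.3143·0.818994 − 203.2083·0.778902·0.671398 = 71.710744
B₀ = V₀ − E₀ = 217.3143 − 71.710744 = 145.603556

B0=145.6036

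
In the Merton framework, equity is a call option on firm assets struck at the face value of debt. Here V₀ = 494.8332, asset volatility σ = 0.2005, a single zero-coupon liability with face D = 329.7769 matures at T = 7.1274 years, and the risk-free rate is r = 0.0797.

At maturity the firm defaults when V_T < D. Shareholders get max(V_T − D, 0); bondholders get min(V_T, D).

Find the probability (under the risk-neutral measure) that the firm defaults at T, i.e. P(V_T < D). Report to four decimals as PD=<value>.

d₁ = [ln(V₀/D) + (r + σ²/2)T] / (σ√T)
   = [ln(494.8332/329.7769) + (0.0797 + 0.5·0.2005²)·7.1274] / (0.2005·√7.1274)
   = [0.405804 + 0.711315] / 0.535279 = 2.086987
d₂ = d₁ − σ√T = 2.086987 − 0.535279 = 1.551709
risk-neutral PD = N(−d₂) = N(-1.551709) = 0.060366

PD=0.0604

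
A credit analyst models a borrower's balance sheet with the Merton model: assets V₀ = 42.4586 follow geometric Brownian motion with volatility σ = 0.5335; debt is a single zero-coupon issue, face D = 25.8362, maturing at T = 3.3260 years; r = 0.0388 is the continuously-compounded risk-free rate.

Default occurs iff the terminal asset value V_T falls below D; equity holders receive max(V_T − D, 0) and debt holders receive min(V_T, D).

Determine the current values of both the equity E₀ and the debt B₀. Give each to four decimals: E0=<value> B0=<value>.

d₁ = [ln(V₀/D) + (r + σ²/2)T] / (σ√T)
   = [ln(42.4586/25.8362) + (0.0388 + 0.5·0.5335²)·3.3260] / (0.5335·√3.3260)
   = [0.496753 + 0.602376] / 0.972961 = 1.129673
d₂ = d₁ − σ√T = 1.129673 − 0.972961 = 0.156712
N(d₁) = 0.870693,  N(d₂) = 0.562264,  e^(−rT) = 0.878931
E₀ = V₀·N(d₁) − D·e^(−rT)·N(d₂)
   = 42.4586·0.870693 − 25.8362·0.878931·0.562264 = 24.200380
B₀ = V₀ − E₀ = 42.4586 − 24.200380 = 18.258220

E0=24.2004 B0=18.2582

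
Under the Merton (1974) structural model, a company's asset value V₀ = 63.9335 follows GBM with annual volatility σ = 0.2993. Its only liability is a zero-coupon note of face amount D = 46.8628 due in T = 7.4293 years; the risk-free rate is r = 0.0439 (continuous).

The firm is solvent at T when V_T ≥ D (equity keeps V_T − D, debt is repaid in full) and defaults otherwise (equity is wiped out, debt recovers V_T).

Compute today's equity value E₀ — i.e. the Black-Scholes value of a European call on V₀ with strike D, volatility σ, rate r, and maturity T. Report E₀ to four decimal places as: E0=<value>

d₁ = [ln(V₀/D) + (r + σ²/2)T] / (σ√T)
   = [ln(63.9335/46.8628) + (0.0439 + 0.5·0.2993²)·7.4293] / (0.2993·√7.4293)
   = [0.310619 + 0.658906] / 0.815794 = 1.188444
d₂ = d₁ − σ√T = 1.188444 − 0.815794 = 0.372650
N(d₁) = 0.882671,  N(d₂) = 0.645295,  e^(−rT) = 0.721700
E₀ = V₀·N(d₁) − D·e^(−rT)·N(d₂)
   = 63.9335·0.882671 − 46.8628·0.721700·0.645295 = 34.607781

E0=34.6078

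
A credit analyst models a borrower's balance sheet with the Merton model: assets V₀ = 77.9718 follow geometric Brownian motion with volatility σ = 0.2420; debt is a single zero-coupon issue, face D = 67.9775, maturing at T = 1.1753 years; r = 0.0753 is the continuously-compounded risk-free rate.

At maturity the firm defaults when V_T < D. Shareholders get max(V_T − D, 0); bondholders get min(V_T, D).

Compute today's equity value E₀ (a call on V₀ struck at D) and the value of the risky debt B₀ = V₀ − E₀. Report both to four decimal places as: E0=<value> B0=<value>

E0=17.7147 B0=60.2571

d₁ = [ln(V₀/D) + (r + σ²/2)T] / (σ√T)
   = [ln(77.9718/67.9775) + (0.0753 + 0.5·0.2420²)·1.1753] / (0.2420·√1.1753)
   = [0.137170 + 0.122915] / 0.262355 = 0.991349
d₂ = d₁ − σ√T = 0.991349 − 0.262355 = 0.728994
N(d₁) = 0.839242,  N(d₂) = 0.766997,  e^(−rT) = 0.915303
E₀ = V₀·N(d₁) − D·e^(−rT)·N(d₂)
   = 77.9718·0.839242 − 67.9775·0.915303·0.766997 = 17.714662
B₀ = V₀ − E₀ = 77.9718 − 17.714662 = 60.257138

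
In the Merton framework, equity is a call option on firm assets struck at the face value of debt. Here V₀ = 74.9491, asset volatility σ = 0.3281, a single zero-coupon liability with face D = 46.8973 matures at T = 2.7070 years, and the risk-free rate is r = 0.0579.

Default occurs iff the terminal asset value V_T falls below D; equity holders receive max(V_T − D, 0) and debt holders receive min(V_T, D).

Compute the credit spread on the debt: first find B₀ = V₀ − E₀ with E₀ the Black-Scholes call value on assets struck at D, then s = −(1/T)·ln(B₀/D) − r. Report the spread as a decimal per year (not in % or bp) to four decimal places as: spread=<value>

d₁ = [ln(V₀/D) + (r + σ²/2)T] / (σ√T)
   = [ln(74.9491/46.8973) + (0.0579 + 0.5·0.3281²)·2.7070] / (0.3281·√2.7070)
   = [0.468849 + 0.302439] / 0.539822 = 1.428783
d₂ = d₁ − σ√T = 1.428783 − 0.539822 = 0.888961
N(d₁) = 0.923467,  N(d₂) = 0.812988,  e^(−rT) = 0.854930
E₀ = V₀·N(d₁) − D·e^(−rT)·N(d₂)
   = 74.9491·0.923467 − 46.8973·0.854930·0.812988 = 36.617116
B₀ = V₀ − E₀ = 74.9491 − 36.617116 = 38.331984
spread = −(1/T)·ln(B₀/D) − r = −(1/2.7070)·ln(38.331984/46.8973) − 0.0579 = 0.01660147

spread=0.0166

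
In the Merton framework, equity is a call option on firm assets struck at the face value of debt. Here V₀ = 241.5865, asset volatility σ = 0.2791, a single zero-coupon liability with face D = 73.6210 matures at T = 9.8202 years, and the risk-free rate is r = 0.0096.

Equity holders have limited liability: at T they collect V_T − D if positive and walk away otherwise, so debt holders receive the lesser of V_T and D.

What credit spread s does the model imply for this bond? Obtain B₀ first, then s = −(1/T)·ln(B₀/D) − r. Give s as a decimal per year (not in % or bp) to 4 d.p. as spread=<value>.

spread=0.0051

d₁ = [ln(V₀/D) + (r + σ²/2)T] / (σ√T)
   = [ln(241.5865/73.6210) + (0.0096 + 0.5·0.2791²)·9.8202] / (0.2791·√9.8202)
   = [1.188297 + 0.476755] / 0.874621 = 1.903741
d₂ = d₁ − σ√T = 1.903741 − 0.874621 = 1.029120
N(d₁) = 0.971528,  N(d₂) = 0.848288,  e^(−rT) = 0.910033
E₀ = V₀·N(d₁) − D·e^(−rT)·N(d₂)
   = 241.5865·0.971528 − 73.6210·0.910033·0.848288 = 177.874801
B₀ = V₀ − E₀ = 241.5865 − 177.874801 = 63.711699
spread = −(1/T)·ln(B₀/D) − r = −(1/9.8202)·ln(63.711699/73.6210) − 0.0096 = 0.00512089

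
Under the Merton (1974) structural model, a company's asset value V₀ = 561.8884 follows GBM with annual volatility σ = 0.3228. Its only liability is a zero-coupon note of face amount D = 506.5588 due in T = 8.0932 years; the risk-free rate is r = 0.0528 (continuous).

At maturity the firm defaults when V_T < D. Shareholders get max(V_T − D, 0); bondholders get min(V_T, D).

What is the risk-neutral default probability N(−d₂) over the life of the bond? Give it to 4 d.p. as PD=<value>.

d₁ = [ln(V₀/D) + (r + σ²/2)T] / (σ√T)
   = [ln(561.8884/506.5588) + (0.0528 + 0.5·0.3228²)·8.0932] / (0.3228·√8.0932)
   = [0.103663 + 0.848976] / 0.918319 = 1.037372
d₂ = d₁ − σ√T = 1.037372 − 0.918319 = 0.119053
risk-neutral PD = N(−d₂) = N(-0.119053) = 0.452617

PD=0.4526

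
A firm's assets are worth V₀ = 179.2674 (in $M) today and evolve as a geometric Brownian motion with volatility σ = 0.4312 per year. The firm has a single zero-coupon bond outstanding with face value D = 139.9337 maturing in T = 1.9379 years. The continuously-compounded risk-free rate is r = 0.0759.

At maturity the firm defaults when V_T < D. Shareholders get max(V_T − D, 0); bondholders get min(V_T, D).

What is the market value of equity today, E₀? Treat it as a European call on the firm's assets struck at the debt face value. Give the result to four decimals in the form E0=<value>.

d₁ = [ln(V₀/D) + (r + σ²/2)T] / (σ√T)
   = [ln(179.2674/139.9337) + (0.0759 + 0.5·0.4312²)·1.9379] / (0.4312·√1.9379)
   = [0.247710 + 0.327247] / 0.600267 = 0.957835
d₂ = d₁ − σ√T = 0.957835 − 0.600267 = 0.357568
N(d₁) = 0.830927,  N(d₂) = 0.639667,  e^(−rT) = 0.863219
E₀ = V₀·N(d₁) − D·e^(−rT)·N(d₂)
   = 179.2674·0.830927 − 139.9337·0.863219·0.639667 = 71.690573

E0=71.6906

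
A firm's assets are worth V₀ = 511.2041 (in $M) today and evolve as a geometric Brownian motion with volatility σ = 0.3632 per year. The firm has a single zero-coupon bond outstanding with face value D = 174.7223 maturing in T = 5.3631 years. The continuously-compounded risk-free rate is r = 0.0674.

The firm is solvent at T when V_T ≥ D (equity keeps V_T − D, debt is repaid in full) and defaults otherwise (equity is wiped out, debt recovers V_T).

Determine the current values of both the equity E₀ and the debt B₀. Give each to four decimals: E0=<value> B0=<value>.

E0=393.0213 B0=118.1828

d₁ = [ln(V₀/D) + (r + σ²/2)T] / (σ√T)
   = [ln(511.2041/174.7223) + (0.0674 + 0.5·0.3632²)·5.3631] / (0.3632·√5.3631)
   = [1.073571 + 0.715208] / 0.841112 = 2.126683
d₂ = d₁ − σ√T = 2.126683 − 0.841112 = 1.285571
N(d₁) = 0.983277,  N(d₂) = 0.900704,  e^(−rT) = 0.696649
E₀ = V₀·N(d₁) − D·e^(−rT)·N(d₂)
   = 511.2041·0.983277 − 174.7223·0.696649·0.900704 = 393.021307
B₀ = V₀ − E₀ = 511.2041 − 393.021307 = 118.182793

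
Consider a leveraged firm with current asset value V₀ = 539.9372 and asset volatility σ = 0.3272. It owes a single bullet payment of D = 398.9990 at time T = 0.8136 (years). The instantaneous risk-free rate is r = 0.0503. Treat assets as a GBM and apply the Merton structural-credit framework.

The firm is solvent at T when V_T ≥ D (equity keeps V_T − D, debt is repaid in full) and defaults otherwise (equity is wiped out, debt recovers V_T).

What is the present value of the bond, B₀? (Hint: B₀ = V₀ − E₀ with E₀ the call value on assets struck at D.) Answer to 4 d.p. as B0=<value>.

d₁ = [ln(V₀/D) + (r + σ²/2)T] / (σ√T)
   = [ln(539.9372/398.9990) + (0.0503 + 0.5·0.3272²)·0.8136] / (0.3272·√0.8136)
   = [0.302494 + 0.084476] / 0.295134 = 1.311168
d₂ = d₁ − σ√T = 1.311168 − 0.295134 = 1.016035
N(d₁) = 0.905100,  N(d₂) = 0.845194,  e^(−rT) = 0.959902
E₀ = V₀·N(d₁) − D·e^(−rT)·N(d₂)
   = 539.9372·0.905100 − 398.9990·0.959902·0.845194 = 164.987835
B₀ = V₀ − E₀ = 539.9372 − 164.987835 = 374.949365

B0=374.9494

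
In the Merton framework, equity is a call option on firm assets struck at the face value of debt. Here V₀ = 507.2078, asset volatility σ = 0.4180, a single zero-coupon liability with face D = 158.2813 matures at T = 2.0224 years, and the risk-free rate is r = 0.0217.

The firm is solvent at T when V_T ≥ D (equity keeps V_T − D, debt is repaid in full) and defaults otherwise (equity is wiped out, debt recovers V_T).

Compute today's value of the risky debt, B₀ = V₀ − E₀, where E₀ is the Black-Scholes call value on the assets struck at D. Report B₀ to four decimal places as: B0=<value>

d₁ = [ln(V₀/D) + (r + σ²/2)T] / (σ√T)
   = [ln(507.2078/158.2813) + (0.0217 + 0.5·0.4180²)·2.0224] / (0.4180·√2.0224)
   = [1.164547 + 0.220567] / 0.594442 = 2.330106
d₂ = d₁ − σ√T = 2.330106 − 0.594442 = 1.735664
N(d₁) = 0.990100,  N(d₂) = 0.958688,  e^(−rT) = 0.957063
E₀ = V₀·N(d₁) − D·e^(−rT)·N(d₂)
   = 507.2078·0.990100 − 158.2813·0.957063·0.958688 = 356.959236
B₀ = V₀ − E₀ = 507.2078 − 356.959236 = 150.248564

B0=150.2486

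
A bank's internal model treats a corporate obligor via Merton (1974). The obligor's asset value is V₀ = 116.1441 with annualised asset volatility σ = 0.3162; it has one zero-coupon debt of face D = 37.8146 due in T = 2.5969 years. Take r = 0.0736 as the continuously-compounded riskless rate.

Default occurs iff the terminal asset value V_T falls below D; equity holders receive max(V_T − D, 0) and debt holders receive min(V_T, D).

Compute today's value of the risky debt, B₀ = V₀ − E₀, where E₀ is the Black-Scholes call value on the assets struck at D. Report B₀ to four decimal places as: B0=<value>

B0=31.1888

d₁ = [ln(V₀/D) + (r + σ²/2)T] / (σ√T)
   = [ln(116.1441/37.8146) + (0.0736 + 0.5·0.3162²)·2.5969] / (0.3162·√2.5969)
   = [1.122136 + 0.320954] / 0.509553 = 2.832071
d₂ = d₁ − σ√T = 2.832071 − 0.509553 = 2.322517
N(d₁) = 0.997688,  N(d₂) = 0.989897,  e^(−rT) = 0.826024
E₀ = V₀·N(d₁) − D·e^(−rT)·N(d₂)
   = 116.1441·0.997688 − 37.8146·0.826024·0.989897 = 84.955336
B₀ = V₀ − E₀ = 116.1441 − 84.955336 = 31.188764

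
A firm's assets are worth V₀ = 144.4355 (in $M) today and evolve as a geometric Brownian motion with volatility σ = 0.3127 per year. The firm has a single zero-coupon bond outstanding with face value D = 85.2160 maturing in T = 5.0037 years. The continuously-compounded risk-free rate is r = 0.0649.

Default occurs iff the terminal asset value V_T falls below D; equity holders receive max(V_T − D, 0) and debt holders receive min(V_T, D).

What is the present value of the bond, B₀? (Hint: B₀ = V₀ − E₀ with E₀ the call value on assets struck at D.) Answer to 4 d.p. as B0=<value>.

B0=58.1690

d₁ = [ln(V₀/D) + (r + σ²/2)T] / (σ√T)
   = [ln(144.4355/85.2160) + (0.0649 + 0.5·0.3127²)·5.0037] / (0.3127·√5.0037)
   = [0.527644 + 0.569374] / 0.699477 = 1.568340
d₂ = d₁ − σ√T = 1.568340 − 0.699477 = 0.868863
N(d₁) = 0.941599,  N(d₂) = 0.807539,  e^(−rT) = 0.722715
E₀ = V₀·N(d₁) − D·e^(−rT)·N(d₂)
   = 144.4355·0.941599 − 85.2160·0.722715·0.807539 = 86.266522
B₀ = V₀ − E₀ = 144.4355 − 86.266522 = 58.168978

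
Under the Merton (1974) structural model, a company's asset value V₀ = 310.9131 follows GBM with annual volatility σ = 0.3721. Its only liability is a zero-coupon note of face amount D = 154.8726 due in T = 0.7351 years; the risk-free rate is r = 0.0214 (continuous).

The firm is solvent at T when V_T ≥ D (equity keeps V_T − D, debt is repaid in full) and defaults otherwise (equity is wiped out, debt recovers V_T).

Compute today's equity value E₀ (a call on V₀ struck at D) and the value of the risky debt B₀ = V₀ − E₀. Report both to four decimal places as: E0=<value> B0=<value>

d₁ = [ln(V₀/D) + (r + σ²/2)T] / (σ√T)
   = [ln(310.9131/154.8726) + (0.0214 + 0.5·0.3721²)·0.7351] / (0.3721·√0.7351)
   = [0.696911 + 0.066622] / 0.319031 = 2.393285
d₂ = d₁ − σ√T = 2.393285 − 0.319031 = 2.074254
N(d₁) = 0.991651,  N(d₂) = 0.980972,  e^(−rT) = 0.984392
E₀ = V₀·N(d₁) − D·e^(−rT)·N(d₂)
   = 310.9131·0.991651 − 154.8726·0.984392·0.980972 = 158.762804
B₀ = V₀ − E₀ = 310.9131 − 158.762804 = 152.150296

E0=158.7628 B0=152.1503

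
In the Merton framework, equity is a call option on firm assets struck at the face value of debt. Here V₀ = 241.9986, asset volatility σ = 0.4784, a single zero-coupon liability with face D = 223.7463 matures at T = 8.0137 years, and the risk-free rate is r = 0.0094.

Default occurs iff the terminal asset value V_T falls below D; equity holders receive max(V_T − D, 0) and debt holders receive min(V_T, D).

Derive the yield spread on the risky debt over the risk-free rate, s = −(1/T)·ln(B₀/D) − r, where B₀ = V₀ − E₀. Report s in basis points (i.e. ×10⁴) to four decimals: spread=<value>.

d₁ = [ln(V₀/D) + (r + σ²/2)T] / (σ√T)
   = [ln(241.9986/223.7463) + (0.0094 + 0.5·0.4784²)·8.0137] / (0.4784·√8.0137)
   = [0.078419 + 0.992363] / 1.354278 = 0.790666
d₂ = d₁ − σ√T = 0.790666 − 1.354278 = -0.563611
N(d₁) = 0.785431,  N(d₂) = 0.286509,  e^(−rT) = 0.927439
E₀ = V₀·N(d₁) − D·e^(−rT)·N(d₂)
   = 241.9986·0.785431 − 223.7463·0.927439·0.286509 = 130.619293
B₀ = V₀ − E₀ = 241.9986 − 130.619293 = 111.379307
spread = −(1/T)·ln(B₀/D) − r = −(1/8.0137)·ln(111.379307/223.7463) − 0.0094 = 0.07764734
in basis points: 0.07764734 × 10⁴ = 776.4734 bp

spread=776.4734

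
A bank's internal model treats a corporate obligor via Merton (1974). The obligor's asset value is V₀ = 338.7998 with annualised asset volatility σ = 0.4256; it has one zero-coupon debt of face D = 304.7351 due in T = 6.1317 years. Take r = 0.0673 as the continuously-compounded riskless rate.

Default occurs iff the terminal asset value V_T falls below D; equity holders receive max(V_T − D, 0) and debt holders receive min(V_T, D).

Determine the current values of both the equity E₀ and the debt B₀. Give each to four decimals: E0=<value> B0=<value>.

d₁ = [ln(V₀/D) + (r + σ²/2)T] / (σ√T)
   = [ln(338.7998/304.7351) + (0.0673 + 0.5·0.4256²)·6.1317] / (0.4256·√6.1317)
   = [0.105966 + 0.967997] / 1.053882 = 1.019055
d₂ = d₁ − σ√T = 1.019055 − 1.053882 = -0.034827
N(d₁) = 0.845912,  N(d₂) = 0.486109,  e^(−rT) = 0.661885
E₀ = V₀·N(d₁) − D·e^(−rT)·N(d₂)
   = 338.7998·0.845912 − 304.7351·0.661885·0.486109 = 188.546727
B₀ = V₀ − E₀ = 338.7998 − 188.546727 = 150.253073

E0=188.5467 B0=150.2531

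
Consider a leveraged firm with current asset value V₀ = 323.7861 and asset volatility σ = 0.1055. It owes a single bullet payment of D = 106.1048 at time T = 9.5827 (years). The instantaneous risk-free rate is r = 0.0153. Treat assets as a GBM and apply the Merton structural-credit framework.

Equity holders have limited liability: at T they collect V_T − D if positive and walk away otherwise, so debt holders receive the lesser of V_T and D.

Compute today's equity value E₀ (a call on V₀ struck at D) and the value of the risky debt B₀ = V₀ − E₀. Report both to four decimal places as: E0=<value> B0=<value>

E0=232.1519 B0=91.6342

d₁ = [ln(V₀/D) + (r + σ²/2)T] / (σ√T)
   = [ln(323.7861/106.1048) + (0.0153 + 0.5·0.1055²)·9.5827] / (0.1055·√9.5827)
   = [1.115656 + 0.199944] / 0.326585 = 4.028353
d₂ = d₁ − σ√T = 4.028353 − 0.326585 = 3.701767
N(d₁) = 0.999972,  N(d₂) = 0.999893,  e^(−rT) = 0.863626
E₀ = V₀·N(d₁) − D·e^(−rT)·N(d₂)
   = 323.7861·0.999972 − 106.1048·0.863626·0.999893 = 232.151937
B₀ = V₀ − E₀ = 323.7861 − 232.151937 = 91.634163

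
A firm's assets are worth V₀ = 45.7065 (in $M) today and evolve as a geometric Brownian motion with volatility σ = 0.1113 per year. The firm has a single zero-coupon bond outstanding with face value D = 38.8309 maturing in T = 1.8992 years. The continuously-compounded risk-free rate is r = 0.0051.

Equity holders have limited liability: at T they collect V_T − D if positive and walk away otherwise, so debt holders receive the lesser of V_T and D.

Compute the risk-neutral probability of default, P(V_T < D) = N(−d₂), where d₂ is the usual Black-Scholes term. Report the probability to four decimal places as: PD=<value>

d₁ = [ln(V₀/D) + (r + σ²/2)T] / (σ√T)
   = [ln(45.7065/38.8309) + (0.0051 + 0.5·0.1113²)·1.8992] / (0.1113·√1.8992)
   = [0.163024 + 0.021449] / 0.153384 = 1.202689
d₂ = d₁ − σ√T = 1.202689 − 0.153384 = 1.049305
risk-neutral PD = N(−d₂) = N(-1.049305) = 0.147019

PD=0.1470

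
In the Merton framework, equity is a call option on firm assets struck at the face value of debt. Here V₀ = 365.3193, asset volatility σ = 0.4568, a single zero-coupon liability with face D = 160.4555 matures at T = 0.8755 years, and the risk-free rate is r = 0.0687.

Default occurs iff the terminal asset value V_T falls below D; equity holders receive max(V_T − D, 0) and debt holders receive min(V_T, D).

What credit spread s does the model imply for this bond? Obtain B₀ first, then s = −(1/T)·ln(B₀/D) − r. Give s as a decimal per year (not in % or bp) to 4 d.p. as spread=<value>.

d₁ = [ln(V₀/D) + (r + σ²/2)T] / (σ√T)
   = [ln(365.3193/160.4555) + (0.0687 + 0.5·0.4568²)·0.8755] / (0.4568·√0.8755)
   = [0.822755 + 0.151490] / 0.427419 = 2.279367
d₂ = d₁ − σ√T = 2.279367 − 0.427419 = 1.851948
N(d₁) = 0.988677,  N(d₂) = 0.967983,  e^(−rT) = 0.941626
E₀ = V₀·N(d₁) − D·e^(−rT)·N(d₂)
   = 365.3193·0.988677 − 160.4555·0.941626·0.967983 = 214.931185
B₀ = V₀ − E₀ = 365.3193 − 214.931185 = 150.388115
spread = −(1/T)·ln(B₀/D) − r = −(1/0.8755)·ln(150.388115/160.4555) − 0.0687 = 0.00531172

spread=0.0053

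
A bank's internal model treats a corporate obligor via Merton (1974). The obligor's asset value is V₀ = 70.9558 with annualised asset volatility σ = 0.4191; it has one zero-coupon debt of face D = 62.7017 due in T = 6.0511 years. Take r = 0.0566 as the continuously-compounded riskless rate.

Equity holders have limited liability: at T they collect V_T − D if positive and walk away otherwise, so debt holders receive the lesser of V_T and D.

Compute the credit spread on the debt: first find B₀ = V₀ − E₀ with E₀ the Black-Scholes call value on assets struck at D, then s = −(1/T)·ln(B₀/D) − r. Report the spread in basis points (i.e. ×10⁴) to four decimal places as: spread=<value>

d₁ = [ln(V₀/D) + (r + σ²/2)T] / (σ√T)
   = [ln(70.9558/62.7017) + (0.0566 + 0.5·0.4191²)·6.0511] / (0.4191·√6.0511)
   = [0.123669 + 0.873914] / 1.030943 = 0.967641
d₂ = d₁ − σ√T = 0.967641 − 1.030943 = -0.063303
N(d₁) = 0.833388,  N(d₂) = 0.474763,  e^(−rT) = 0.709999
E₀ = V₀·N(d₁) − D·e^(−rT)·N(d₂)
   = 70.9558·0.833388 − 62.7017·0.709999·0.474763 = 37.998174
B₀ = V₀ − E₀ = 70.9558 − 37.998174 = 32.957626
spread = −(1/T)·ln(B₀/D) − r = −(1/6.0511)·ln(32.957626/62.7017) − 0.0566 = 0.04968908
in basis points: 0.04968908 × 10⁴ = 496.8908 bp

spread=496.8908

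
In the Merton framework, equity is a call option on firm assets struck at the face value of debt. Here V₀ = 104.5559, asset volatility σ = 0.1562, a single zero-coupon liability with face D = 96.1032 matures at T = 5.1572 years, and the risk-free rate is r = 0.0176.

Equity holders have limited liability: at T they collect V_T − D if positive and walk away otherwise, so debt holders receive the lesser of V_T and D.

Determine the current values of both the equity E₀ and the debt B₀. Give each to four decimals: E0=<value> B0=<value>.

d₁ = [ln(V₀/D) + (r + σ²/2)T] / (σ√T)
   = [ln(104.5559/96.1032) + (0.0176 + 0.5·0.1562²)·5.1572] / (0.1562·√5.1572)
   = [0.084299 + 0.153681] / 0.354722 = 0.670891
d₂ = d₁ − σ√T = 0.670891 − 0.354722 = 0.316169
N(d₁) = 0.748855,  N(d₂) = 0.624063,  e^(−rT) = 0.913231
E₀ = V₀·N(d₁) − D·e^(−rT)·N(d₂)
   = 104.5559·0.748855 − 96.1032·0.913231·0.624063 = 23.526706
B₀ = V₀ − E₀ = 104.5559 − 23.526706 = 81.029194

E0=23.5267 B0=81.0292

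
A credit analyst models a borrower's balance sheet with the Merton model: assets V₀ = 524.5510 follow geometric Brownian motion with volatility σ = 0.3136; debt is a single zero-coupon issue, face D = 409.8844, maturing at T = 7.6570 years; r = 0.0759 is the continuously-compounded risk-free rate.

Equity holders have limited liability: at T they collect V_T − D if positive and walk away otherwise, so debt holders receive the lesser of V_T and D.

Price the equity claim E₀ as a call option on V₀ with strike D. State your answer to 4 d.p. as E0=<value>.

d₁ = [ln(V₀/D) + (r + σ²/2)T] / (σ√T)
   = [ln(524.5510/409.8844) + (0.0759 + 0.5·0.3136²)·7.6570] / (0.3136·√7.6570)
   = [0.246667 + 0.957680] / 0.867771 = 1.387862
d₂ = d₁ − σ√T = 1.387862 − 0.867771 = 0.520091
N(d₁) = 0.917411,  N(d₂) = 0.698500,  e^(−rT) = 0.559246
E₀ = V₀·N(d₁) − D·e^(−rT)·N(d₂)
   = 524.5510·0.917411 − 409.8844·0.559246·0.698500 = 321.114200

E0=321.1142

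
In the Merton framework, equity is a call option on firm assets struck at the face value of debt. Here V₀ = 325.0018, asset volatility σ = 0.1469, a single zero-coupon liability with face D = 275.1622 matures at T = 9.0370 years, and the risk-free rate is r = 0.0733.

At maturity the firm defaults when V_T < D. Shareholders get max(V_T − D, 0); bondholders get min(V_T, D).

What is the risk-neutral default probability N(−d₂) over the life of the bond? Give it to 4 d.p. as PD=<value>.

PD=0.0488

d₁ = [ln(V₀/D) + (r + σ²/2)T] / (σ√T)
   = [ln(325.0018/275.1622) + (0.0733 + 0.5·0.1469²)·9.0370] / (0.1469·√9.0370)
   = [0.166470 + 0.759920] / 0.441605 = 2.097779
d₂ = d₁ − σ√T = 2.097779 − 0.441605 = 1.656174
risk-neutral PD = N(−d₂) = N(-1.656174) = 0.048843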